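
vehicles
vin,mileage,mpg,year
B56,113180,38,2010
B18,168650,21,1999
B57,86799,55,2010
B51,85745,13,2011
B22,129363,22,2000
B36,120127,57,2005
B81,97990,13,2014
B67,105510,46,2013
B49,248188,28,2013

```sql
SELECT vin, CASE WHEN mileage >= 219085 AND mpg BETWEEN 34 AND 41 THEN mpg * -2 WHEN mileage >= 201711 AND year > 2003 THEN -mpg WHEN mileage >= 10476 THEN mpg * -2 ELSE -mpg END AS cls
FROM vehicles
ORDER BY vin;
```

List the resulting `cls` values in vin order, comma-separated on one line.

-42, -44, -114, -28, -26, -76, -110, -92, -26

vin=B18: mileage >= 10476 → -42
vin=B22: mileage >= 10476 → -44
vin=B36: mileage >= 10476 → -114
vin=B49: mileage >= 201711 AND year > 2003 → -28
vin=B51: mileage >= 10476 → -26
vin=B56: mileage >= 10476 → -76
vin=B57: mileage >= 10476 → -110
vin=B67: mileage >= 10476 → -92
vin=B81: mileage >= 10476 → -26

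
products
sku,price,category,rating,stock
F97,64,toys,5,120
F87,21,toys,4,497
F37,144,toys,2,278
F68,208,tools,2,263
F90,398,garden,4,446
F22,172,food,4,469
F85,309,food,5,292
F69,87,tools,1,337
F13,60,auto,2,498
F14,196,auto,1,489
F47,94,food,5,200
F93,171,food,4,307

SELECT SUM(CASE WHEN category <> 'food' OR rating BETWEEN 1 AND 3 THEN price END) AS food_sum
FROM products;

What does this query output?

sku=F97: ✓ → 64
sku=F87: ✓ → 21
sku=F37: ✓ → 144
sku=F68: ✓ → 208
sku=F90: ✓ → 398
sku=F22: ✗
sku=F85: ✗
sku=F69: ✓ → 87
sku=F13: ✓ → 60
sku=F14: ✓ → 196
sku=F47: ✗
sku=F93: ✗
food_sum = 64 + 21 + 144 + 208 + 398 + 87 + 60 + 196 = 1178

1178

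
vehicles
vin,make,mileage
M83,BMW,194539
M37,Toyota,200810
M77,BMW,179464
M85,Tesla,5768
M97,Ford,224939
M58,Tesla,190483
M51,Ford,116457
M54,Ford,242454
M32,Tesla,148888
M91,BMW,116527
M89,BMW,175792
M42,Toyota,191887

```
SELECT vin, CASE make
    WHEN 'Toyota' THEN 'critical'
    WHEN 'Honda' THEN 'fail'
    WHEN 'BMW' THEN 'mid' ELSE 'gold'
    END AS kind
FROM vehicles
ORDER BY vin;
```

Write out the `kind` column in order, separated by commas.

gold, critical, critical, gold, gold, gold, mid, mid, gold, mid, mid, gold

vin=M32: ELSE → gold
vin=M37: make='Toyota' → critical
vin=M42: make='Toyota' → critical
vin=M51: ELSE → gold
vin=M54: ELSE → gold
vin=M58: ELSE → gold
vin=M77: make='BMW' → mid
vin=M83: make='BMW' → mid
vin=M85: ELSE → gold
vin=M89: make='BMW' → mid
vin=M91: make='BMW' → mid
vin=M97: ELSE → gold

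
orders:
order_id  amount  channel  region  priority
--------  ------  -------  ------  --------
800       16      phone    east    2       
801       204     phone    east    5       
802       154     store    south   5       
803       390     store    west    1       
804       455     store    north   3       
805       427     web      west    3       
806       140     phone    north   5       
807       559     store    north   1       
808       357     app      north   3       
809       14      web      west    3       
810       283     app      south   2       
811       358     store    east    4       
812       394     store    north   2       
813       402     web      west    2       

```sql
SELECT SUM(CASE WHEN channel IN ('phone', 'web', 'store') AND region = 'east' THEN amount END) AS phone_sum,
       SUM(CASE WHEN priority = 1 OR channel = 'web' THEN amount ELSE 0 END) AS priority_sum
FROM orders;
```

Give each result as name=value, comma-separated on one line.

phone_sum=578, priority_sum=1792

[phone_sum: channel IN ('phone', 'web', 'store') AND region = 'east']
order_id=800: ✓ → 16
order_id=801: ✓ → 204
order_id=802: ✗
order_id=803: ✗
order_id=804: ✗
order_id=805: ✗
order_id=806: ✗
order_id=807: ✗
order_id=808: ✗
order_id=809: ✗
order_id=810: ✗
order_id=811: ✓ → 358
order_id=812: ✗
order_id=813: ✗
phone_sum = 16 + 204 + 358 = 578
—
[priority_sum: priority = 1 OR channel = 'web']
order_id=800: ✗
order_id=801: ✗
order_id=802: ✗
order_id=803: ✓ → 390
order_id=804: ✗
order_id=805: ✓ → 427
order_id=806: ✗
order_id=807: ✓ → 559
order_id=808: ✗
order_id=809: ✓ → 14
order_id=810: ✗
order_id=811: ✗
order_id=812: ✗
order_id=813: ✓ → 402
priority_sum = 390 + 427 + 559 + 14 + 402 = 1792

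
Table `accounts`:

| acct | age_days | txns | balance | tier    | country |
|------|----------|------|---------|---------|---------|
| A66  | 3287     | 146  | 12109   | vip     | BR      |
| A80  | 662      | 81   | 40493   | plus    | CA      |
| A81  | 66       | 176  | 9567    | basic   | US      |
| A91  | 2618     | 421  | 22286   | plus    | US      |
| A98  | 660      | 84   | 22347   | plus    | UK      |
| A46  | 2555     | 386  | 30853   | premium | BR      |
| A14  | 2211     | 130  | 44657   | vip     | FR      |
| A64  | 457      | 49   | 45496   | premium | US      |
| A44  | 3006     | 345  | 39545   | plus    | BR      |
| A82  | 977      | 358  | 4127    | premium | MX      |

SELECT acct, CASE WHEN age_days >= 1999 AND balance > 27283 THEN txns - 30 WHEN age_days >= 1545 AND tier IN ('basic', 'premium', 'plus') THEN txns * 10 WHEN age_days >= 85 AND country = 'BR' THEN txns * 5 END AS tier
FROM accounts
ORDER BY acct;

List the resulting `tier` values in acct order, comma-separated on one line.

100, 315, 356, NULL, 730, NULL, NULL, NULL, 4210, NULL

acct=A14: age_days >= 1999 AND balance > 27283 → 100
acct=A44: age_days >= 1999 AND balance > 27283 → 315
acct=A46: age_days >= 1999 AND balance > 27283 → 356
acct=A64: (no match → NULL) → NULL
acct=A66: age_days >= 85 AND country = 'BR' → 730
acct=A80: (no match → NULL) → NULL
acct=A81: (no match → NULL) → NULL
acct=A82: (no match → NULL) → NULL
acct=A91: age_days >= 1545 AND tier IN ('basic', 'premium', 'plus') → 4210
acct=A98: (no match → NULL) → NULL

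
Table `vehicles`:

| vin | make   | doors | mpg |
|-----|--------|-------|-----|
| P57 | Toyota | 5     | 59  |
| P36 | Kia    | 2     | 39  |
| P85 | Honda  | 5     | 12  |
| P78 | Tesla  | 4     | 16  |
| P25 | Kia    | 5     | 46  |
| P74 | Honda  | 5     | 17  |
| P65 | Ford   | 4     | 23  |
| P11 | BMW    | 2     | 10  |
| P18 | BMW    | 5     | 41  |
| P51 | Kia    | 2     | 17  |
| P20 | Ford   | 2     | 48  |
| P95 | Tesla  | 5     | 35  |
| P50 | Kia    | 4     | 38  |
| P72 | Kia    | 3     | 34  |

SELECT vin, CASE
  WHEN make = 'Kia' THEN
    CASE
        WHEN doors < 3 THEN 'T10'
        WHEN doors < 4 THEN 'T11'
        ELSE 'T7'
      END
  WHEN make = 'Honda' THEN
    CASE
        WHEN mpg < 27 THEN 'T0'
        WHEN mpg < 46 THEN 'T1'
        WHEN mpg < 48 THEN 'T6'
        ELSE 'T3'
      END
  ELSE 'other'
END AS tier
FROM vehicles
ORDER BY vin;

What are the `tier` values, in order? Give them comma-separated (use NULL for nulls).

other, other, other, T7, T10, T7, T10, other, other, T11, T0, other, T0, other

vin=P11: make='BMW' → outer ELSE → other
vin=P18: make='BMW' → outer ELSE → other
vin=P20: make='Ford' → outer ELSE → other
vin=P25: make='Kia' → inner[ELSE] → T7
vin=P36: make='Kia' → inner[doors < 3] → T10
vin=P50: make='Kia' → inner[ELSE] → T7
vin=P51: make='Kia' → inner[doors < 3] → T10
vin=P57: make='Toyota' → outer ELSE → other
vin=P65: make='Ford' → outer ELSE → other
vin=P72: make='Kia' → inner[doors < 4] → T11
vin=P74: make='Honda' → inner[mpg < 27] → T0
vin=P78: make='Tesla' → outer ELSE → other
vin=P85: make='Honda' → inner[mpg < 27] → T0
vin=P95: make='Tesla' → outer ELSE → other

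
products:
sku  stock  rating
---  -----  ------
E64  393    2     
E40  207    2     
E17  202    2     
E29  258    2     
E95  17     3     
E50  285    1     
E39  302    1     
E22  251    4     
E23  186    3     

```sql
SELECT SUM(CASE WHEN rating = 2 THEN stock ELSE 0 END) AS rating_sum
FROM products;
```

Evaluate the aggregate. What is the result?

1060

sku=E64: ✓ → 393
sku=E40: ✓ → 207
sku=E17: ✓ → 202
sku=E29: ✓ → 258
sku=E95: ✗
sku=E50: ✗
sku=E39: ✗
sku=E22: ✗
sku=E23: ✗
rating_sum = 393 + 207 + 202 + 258 = 1060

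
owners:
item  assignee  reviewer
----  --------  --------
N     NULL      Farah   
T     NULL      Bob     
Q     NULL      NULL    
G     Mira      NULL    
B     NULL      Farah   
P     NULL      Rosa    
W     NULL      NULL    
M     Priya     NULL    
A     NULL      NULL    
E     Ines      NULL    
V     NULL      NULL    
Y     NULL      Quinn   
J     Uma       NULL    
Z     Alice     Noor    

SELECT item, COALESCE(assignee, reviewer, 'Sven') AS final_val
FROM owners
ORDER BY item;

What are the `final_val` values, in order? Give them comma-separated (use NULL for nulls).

item=A: assignee=NULL, reviewer=NULL, → literal Sven → Sven
item=B: assignee=NULL, reviewer=Farah → Farah
item=E: assignee=Ines → Ines
item=G: assignee=Mira → Mira
item=J: assignee=Uma → Uma
item=M: assignee=Priya → Priya
item=N: assignee=NULL, reviewer=Farah → Farah
item=P: assignee=NULL, reviewer=Rosa → Rosa
item=Q: assignee=NULL, reviewer=NULL, → literal Sven → Sven
item=T: assignee=NULL, reviewer=Bob → Bob
item=V: assignee=NULL, reviewer=NULL, → literal Sven → Sven
item=W: assignee=NULL, reviewer=NULL, → literal Sven → Sven
item=Y: assignee=NULL, reviewer=Quinn → Quinn
item=Z: assignee=Alice → Alice

Sven, Farah, Ines, Mira, Uma, Priya, Farah, Rosa, Sven, Bob, Sven, Sven, Quinn, Alice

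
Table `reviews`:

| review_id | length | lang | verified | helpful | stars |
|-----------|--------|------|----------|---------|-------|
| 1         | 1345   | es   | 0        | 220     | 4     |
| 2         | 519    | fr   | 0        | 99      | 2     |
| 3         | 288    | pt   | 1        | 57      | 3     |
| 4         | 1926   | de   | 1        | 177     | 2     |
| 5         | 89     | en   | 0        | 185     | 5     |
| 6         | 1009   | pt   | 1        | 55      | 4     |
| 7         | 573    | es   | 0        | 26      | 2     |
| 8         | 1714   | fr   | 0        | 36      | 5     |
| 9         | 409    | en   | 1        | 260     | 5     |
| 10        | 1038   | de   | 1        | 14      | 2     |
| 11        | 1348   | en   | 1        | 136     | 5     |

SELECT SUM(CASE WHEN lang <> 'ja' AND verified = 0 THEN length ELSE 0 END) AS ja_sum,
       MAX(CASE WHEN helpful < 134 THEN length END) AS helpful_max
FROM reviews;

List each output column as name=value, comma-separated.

[ja_sum: lang <> 'ja' AND verified = 0]
review_id=1: ✓ → 1345
review_id=2: ✓ → 519
review_id=3: ✗
review_id=4: ✗
review_id=5: ✓ → 89
review_id=6: ✗
review_id=7: ✓ → 573
review_id=8: ✓ → 1714
review_id=9: ✗
review_id=10: ✗
review_id=11: ✗
ja_sum = 1345 + 519 + 89 + 573 + 1714 = 4240
—
[helpful_max: helpful < 134]
review_id=1: ✗
review_id=2: ✓ → 519
review_id=3: ✓ → 288
review_id=4: ✗
review_id=5: ✗
review_id=6: ✓ → 1009
review_id=7: ✓ → 573
review_id=8: ✓ → 1714
review_id=9: ✗
review_id=10: ✓ → 1038
review_id=11: ✗
helpful_max = MAX(519, 288, 1009, 573, 1714, 1038) = 1714

ja_sum=4240, helpful_max=1714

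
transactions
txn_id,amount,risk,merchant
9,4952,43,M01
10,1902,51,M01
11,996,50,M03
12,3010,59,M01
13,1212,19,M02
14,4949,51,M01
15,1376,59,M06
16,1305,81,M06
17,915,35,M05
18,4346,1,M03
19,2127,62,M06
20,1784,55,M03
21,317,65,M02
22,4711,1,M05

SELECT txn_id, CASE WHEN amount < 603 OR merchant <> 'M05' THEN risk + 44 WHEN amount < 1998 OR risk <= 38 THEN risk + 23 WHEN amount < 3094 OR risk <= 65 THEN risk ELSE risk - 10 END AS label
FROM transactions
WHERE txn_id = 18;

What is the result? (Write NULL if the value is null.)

txn_id = 18: amount=4346, risk=1, merchant=M03.
amount < 603 OR merchant <> 'M05' → true → 45

45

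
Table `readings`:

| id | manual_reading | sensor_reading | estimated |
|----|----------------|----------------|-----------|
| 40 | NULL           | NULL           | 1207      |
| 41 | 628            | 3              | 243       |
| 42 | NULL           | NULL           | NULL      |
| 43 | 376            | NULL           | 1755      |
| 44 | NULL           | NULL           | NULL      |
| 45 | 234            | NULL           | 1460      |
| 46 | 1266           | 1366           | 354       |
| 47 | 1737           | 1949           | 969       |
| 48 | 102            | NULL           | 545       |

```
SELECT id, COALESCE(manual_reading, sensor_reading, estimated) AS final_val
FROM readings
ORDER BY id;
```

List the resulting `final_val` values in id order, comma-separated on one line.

id=40: manual_reading=NULL, sensor_reading=NULL, estimated=1207 → 1207
id=41: manual_reading=628 → 628
id=42: manual_reading=NULL, sensor_reading=NULL, estimated=NULL (all NULL) → NULL
id=43: manual_reading=376 → 376
id=44: manual_reading=NULL, sensor_reading=NULL, estimated=NULL (all NULL) → NULL
id=45: manual_reading=234 → 234
id=46: manual_reading=1266 → 1266
id=47: manual_reading=1737 → 1737
id=48: manual_reading=102 → 102

1207, 628, NULL, 376, NULL, 234, 1266, 1737, 102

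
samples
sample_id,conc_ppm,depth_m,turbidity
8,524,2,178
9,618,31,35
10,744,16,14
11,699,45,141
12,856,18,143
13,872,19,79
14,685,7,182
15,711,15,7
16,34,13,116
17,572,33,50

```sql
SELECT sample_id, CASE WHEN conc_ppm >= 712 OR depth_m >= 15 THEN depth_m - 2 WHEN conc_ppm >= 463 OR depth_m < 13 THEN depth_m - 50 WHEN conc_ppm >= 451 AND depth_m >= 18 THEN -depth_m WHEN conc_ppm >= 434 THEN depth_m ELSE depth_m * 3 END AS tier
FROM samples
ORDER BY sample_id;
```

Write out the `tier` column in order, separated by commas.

-48, 29, 14, 43, 16, 17, -43, 13, 39, 31

sample_id=8: conc_ppm >= 463 OR depth_m < 13 → -48
sample_id=9: conc_ppm >= 712 OR depth_m >= 15 → 29
sample_id=10: conc_ppm >= 712 OR depth_m >= 15 → 14
sample_id=11: conc_ppm >= 712 OR depth_m >= 15 → 43
sample_id=12: conc_ppm >= 712 OR depth_m >= 15 → 16
sample_id=13: conc_ppm >= 712 OR depth_m >= 15 → 17
sample_id=14: conc_ppm >= 463 OR depth_m < 13 → -43
sample_id=15: conc_ppm >= 712 OR depth_m >= 15 → 13
sample_id=16: ELSE → 39
sample_id=17: conc_ppm >= 712 OR depth_m >= 15 → 31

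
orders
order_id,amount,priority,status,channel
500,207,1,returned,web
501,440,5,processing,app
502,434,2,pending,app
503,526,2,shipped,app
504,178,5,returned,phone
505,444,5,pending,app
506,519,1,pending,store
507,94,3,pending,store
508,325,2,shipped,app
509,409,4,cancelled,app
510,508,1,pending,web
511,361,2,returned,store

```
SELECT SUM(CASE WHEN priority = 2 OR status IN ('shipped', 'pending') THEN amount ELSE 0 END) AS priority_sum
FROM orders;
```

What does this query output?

order_id=500: ✗
order_id=501: ✗
order_id=502: ✓ → 434
order_id=503: ✓ → 526
order_id=504: ✗
order_id=505: ✓ → 444
order_id=506: ✓ → 519
order_id=507: ✓ → 94
order_id=508: ✓ → 325
order_id=509: ✗
order_id=510: ✓ → 508
order_id=511: ✓ → 361
priority_sum = 434 + 526 + 444 + 519 + 94 + 325 + 508 + 361 = 3211

3211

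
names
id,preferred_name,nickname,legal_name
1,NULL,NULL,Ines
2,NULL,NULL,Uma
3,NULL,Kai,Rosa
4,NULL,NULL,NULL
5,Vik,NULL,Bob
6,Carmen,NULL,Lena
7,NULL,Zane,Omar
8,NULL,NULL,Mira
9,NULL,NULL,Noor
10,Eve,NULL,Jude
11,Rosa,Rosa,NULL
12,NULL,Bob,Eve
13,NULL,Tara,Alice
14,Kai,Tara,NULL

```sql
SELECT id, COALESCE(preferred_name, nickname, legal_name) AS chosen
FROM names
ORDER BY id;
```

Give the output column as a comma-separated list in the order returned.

Ines, Uma, Kai, NULL, Vik, Carmen, Zane, Mira, Noor, Eve, Rosa, Bob, Tara, Kai

id=1: preferred_name=NULL, nickname=NULL, legal_name=Ines → Ines
id=2: preferred_name=NULL, nickname=NULL, legal_name=Uma → Uma
id=3: preferred_name=NULL, nickname=Kai → Kai
id=4: preferred_name=NULL, nickname=NULL, legal_name=NULL (all NULL) → NULL
id=5: preferred_name=Vik → Vik
id=6: preferred_name=Carmen → Carmen
id=7: preferred_name=NULL, nickname=Zane → Zane
id=8: preferred_name=NULL, nickname=NULL, legal_name=Mira → Mira
id=9: preferred_name=NULL, nickname=NULL, legal_name=Noor → Noor
id=10: preferred_name=Eve → Eve
id=11: preferred_name=Rosa → Rosa
id=12: preferred_name=NULL, nickname=Bob → Bob
id=13: preferred_name=NULL, nickname=Tara → Tara
id=14: preferred_name=Kai → Kai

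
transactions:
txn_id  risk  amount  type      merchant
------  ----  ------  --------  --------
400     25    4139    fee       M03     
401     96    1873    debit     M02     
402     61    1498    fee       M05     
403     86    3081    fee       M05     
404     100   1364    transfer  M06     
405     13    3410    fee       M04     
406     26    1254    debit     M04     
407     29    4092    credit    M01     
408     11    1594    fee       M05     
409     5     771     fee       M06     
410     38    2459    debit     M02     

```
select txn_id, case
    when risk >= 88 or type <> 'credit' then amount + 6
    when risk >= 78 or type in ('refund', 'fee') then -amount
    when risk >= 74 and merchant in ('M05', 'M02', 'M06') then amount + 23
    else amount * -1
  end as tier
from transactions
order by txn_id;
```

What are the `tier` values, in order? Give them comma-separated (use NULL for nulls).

4145, 1879, 1504, 3087, 1370, 3416, 1260, -4092, 1600, 777, 2465

txn_id=400: risk >= 88 or type <> 'credit' → 4145
txn_id=401: risk >= 88 or type <> 'credit' → 1879
txn_id=402: risk >= 88 or type <> 'credit' → 1504
txn_id=403: risk >= 88 or type <> 'credit' → 3087
txn_id=404: risk >= 88 or type <> 'credit' → 1370
txn_id=405: risk >= 88 or type <> 'credit' → 3416
txn_id=406: risk >= 88 or type <> 'credit' → 1260
txn_id=407: ELSE → -4092
txn_id=408: risk >= 88 or type <> 'credit' → 1600
txn_id=409: risk >= 88 or type <> 'credit' → 777
txn_id=410: risk >= 88 or type <> 'credit' → 2465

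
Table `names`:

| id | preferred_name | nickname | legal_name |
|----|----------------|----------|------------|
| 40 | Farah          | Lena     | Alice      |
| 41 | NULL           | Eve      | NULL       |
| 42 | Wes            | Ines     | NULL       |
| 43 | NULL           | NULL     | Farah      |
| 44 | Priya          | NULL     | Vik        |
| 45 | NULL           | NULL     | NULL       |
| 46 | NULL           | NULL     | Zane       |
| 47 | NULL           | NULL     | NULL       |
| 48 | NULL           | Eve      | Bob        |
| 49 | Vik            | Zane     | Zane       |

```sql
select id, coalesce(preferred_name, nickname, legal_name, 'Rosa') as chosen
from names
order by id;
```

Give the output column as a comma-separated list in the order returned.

id=40: preferred_name=Farah → Farah
id=41: preferred_name=NULL, nickname=Eve → Eve
id=42: preferred_name=Wes → Wes
id=43: preferred_name=NULL, nickname=NULL, legal_name=Farah → Farah
id=44: preferred_name=Priya → Priya
id=45: preferred_name=NULL, nickname=NULL, legal_name=NULL, → literal Rosa → Rosa
id=46: preferred_name=NULL, nickname=NULL, legal_name=Zane → Zane
id=47: preferred_name=NULL, nickname=NULL, legal_name=NULL, → literal Rosa → Rosa
id=48: preferred_name=NULL, nickname=Eve → Eve
id=49: preferred_name=Vik → Vik

Farah, Eve, Wes, Farah, Priya, Rosa, Zane, Rosa, Eve, Vik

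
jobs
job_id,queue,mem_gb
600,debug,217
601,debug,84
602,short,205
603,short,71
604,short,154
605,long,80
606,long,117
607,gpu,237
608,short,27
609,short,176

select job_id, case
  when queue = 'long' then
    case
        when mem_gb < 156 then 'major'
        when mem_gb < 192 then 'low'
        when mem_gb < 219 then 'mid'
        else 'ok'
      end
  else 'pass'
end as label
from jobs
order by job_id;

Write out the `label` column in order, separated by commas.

job_id=600: queue='debug' → outer ELSE → pass
job_id=601: queue='debug' → outer ELSE → pass
job_id=602: queue='short' → outer ELSE → pass
job_id=603: queue='short' → outer ELSE → pass
job_id=604: queue='short' → outer ELSE → pass
job_id=605: queue='long' → inner[mem_gb < 156] → major
job_id=606: queue='long' → inner[mem_gb < 156] → major
job_id=607: queue='gpu' → outer ELSE → pass
job_id=608: queue='short' → outer ELSE → pass
job_id=609: queue='short' → outer ELSE → pass

pass, pass, pass, pass, pass, major, major, pass, pass, pass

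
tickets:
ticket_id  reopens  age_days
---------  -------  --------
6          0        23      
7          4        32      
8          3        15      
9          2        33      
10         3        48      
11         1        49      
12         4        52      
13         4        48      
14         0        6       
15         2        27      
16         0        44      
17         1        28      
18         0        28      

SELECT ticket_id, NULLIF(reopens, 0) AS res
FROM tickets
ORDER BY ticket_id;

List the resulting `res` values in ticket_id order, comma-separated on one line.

NULL, 4, 3, 2, 3, 1, 4, 4, NULL, 2, NULL, 1, NULL

ticket_id=6: reopens=0 vs 0: equal → NULL
ticket_id=7: reopens=4 vs 0: differ → 4
ticket_id=8: reopens=3 vs 0: differ → 3
ticket_id=9: reopens=2 vs 0: differ → 2
ticket_id=10: reopens=3 vs 0: differ → 3
ticket_id=11: reopens=1 vs 0: differ → 1
ticket_id=12: reopens=4 vs 0: differ → 4
ticket_id=13: reopens=4 vs 0: differ → 4
ticket_id=14: reopens=0 vs 0: equal → NULL
ticket_id=15: reopens=2 vs 0: differ → 2
ticket_id=16: reopens=0 vs 0: equal → NULL
ticket_id=17: reopens=1 vs 0: differ → 1
ticket_id=18: reopens=0 vs 0: equal → NULL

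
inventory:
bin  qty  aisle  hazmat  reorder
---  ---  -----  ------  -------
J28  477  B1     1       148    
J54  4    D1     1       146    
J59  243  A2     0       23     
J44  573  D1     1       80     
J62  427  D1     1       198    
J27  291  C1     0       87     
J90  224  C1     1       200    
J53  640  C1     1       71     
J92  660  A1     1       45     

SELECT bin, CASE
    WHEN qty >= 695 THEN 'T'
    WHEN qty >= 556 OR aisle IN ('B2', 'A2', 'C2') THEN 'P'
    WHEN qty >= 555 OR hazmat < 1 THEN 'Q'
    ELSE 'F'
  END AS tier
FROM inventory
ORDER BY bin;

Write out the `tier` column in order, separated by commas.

bin=J27: qty >= 555 OR hazmat < 1 → Q
bin=J28: ELSE → F
bin=J44: qty >= 556 OR aisle IN ('B2', 'A2', 'C2') → P
bin=J53: qty >= 556 OR aisle IN ('B2', 'A2', 'C2') → P
bin=J54: ELSE → F
bin=J59: qty >= 556 OR aisle IN ('B2', 'A2', 'C2') → P
bin=J62: ELSE → F
bin=J90: ELSE → F
bin=J92: qty >= 556 OR aisle IN ('B2', 'A2', 'C2') → P

Q, F, P, P, F, P, F, F, P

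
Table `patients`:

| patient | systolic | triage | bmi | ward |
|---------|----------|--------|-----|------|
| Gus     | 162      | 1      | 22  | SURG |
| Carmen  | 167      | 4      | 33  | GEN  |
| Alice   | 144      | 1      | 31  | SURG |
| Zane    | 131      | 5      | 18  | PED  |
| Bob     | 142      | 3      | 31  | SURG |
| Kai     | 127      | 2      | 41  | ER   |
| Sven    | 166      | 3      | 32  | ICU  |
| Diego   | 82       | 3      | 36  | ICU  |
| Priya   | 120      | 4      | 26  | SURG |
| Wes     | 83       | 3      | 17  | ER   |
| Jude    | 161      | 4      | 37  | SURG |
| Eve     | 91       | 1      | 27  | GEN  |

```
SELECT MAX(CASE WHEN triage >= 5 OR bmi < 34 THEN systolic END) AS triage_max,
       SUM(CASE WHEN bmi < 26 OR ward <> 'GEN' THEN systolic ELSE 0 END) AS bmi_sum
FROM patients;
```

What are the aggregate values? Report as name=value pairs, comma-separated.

triage_max=167, bmi_sum=1318

[triage_max: triage >= 5 OR bmi < 34]
patient=Gus: ✓ → 162
patient=Carmen: ✓ → 167
patient=Alice: ✓ → 144
patient=Zane: ✓ → 131
patient=Bob: ✓ → 142
patient=Kai: ✗
patient=Sven: ✓ → 166
patient=Diego: ✗
patient=Priya: ✓ → 120
patient=Wes: ✓ → 83
patient=Jude: ✗
patient=Eve: ✓ → 91
triage_max = MAX(162, 167, 144, 131, 142, 166, 120, 83, 91) = 167
—
[bmi_sum: bmi < 26 OR ward <> 'GEN']
patient=Gus: ✓ → 162
patient=Carmen: ✗
patient=Alice: ✓ → 144
patient=Zane: ✓ → 131
patient=Bob: ✓ → 142
patient=Kai: ✓ → 127
patient=Sven: ✓ → 166
patient=Diego: ✓ → 82
patient=Priya: ✓ → 120
patient=Wes: ✓ → 83
patient=Jude: ✓ → 161
patient=Eve: ✗
bmi_sum = 162 + 144 + 131 + 142 + 127 + 166 + 82 + 120 + 83 + 161 = 1318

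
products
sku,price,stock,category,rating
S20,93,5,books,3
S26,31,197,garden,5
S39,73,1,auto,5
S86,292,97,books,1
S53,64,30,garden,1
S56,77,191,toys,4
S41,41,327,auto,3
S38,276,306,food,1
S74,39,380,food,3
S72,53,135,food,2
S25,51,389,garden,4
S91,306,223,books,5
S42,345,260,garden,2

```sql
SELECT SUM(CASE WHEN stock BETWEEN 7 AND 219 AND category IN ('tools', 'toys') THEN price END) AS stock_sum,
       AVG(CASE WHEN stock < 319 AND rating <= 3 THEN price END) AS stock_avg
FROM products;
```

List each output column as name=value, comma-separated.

[stock_sum: stock BETWEEN 7 AND 219 AND category IN ('tools', 'toys')]
sku=S20: ✗
sku=S26: ✗
sku=S39: ✗
sku=S86: ✗
sku=S53: ✗
sku=S56: ✓ → 77
sku=S41: ✗
sku=S38: ✗
sku=S74: ✗
sku=S72: ✗
sku=S25: ✗
sku=S91: ✗
sku=S42: ✗
stock_sum = 77
—
[stock_avg: stock < 319 AND rating <= 3]
sku=S20: ✓ → 93
sku=S26: ✗
sku=S39: ✗
sku=S86: ✓ → 292
sku=S53: ✓ → 64
sku=S56: ✗
sku=S41: ✗
sku=S38: ✓ → 276
sku=S74: ✗
sku=S72: ✓ → 53
sku=S25: ✗
sku=S91: ✗
sku=S42: ✓ → 345
stock_avg = (93 + 292 + 64 + 276 + 53 + 345) / 6 = 187.1666666667

stock_sum=77, stock_avg=187.1666666667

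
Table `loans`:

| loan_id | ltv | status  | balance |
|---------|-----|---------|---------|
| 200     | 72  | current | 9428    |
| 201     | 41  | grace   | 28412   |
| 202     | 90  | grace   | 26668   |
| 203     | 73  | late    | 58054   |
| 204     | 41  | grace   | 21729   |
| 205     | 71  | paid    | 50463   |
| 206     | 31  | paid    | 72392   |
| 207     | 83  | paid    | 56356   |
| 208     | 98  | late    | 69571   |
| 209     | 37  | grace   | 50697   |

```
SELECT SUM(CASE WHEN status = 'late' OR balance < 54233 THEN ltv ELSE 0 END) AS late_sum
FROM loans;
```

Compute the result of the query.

loan_id=200: ✓ → 72
loan_id=201: ✓ → 41
loan_id=202: ✓ → 90
loan_id=203: ✓ → 73
loan_id=204: ✓ → 41
loan_id=205: ✓ → 71
loan_id=206: ✗
loan_id=207: ✗
loan_id=208: ✓ → 98
loan_id=209: ✓ → 37
late_sum = 72 + 41 + 90 + 73 + 41 + 71 + 98 + 37 = 523

523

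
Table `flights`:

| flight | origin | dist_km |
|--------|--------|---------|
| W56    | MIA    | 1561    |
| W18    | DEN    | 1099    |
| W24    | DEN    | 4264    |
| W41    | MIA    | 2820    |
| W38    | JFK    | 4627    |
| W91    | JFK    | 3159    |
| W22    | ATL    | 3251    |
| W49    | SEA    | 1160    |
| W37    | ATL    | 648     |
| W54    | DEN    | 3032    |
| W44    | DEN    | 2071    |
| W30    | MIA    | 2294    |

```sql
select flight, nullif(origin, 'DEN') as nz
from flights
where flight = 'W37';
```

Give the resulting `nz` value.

flight = W37: origin=ATL, dist_km=648.
origin=ATL vs DEN: differ → ATL

ATL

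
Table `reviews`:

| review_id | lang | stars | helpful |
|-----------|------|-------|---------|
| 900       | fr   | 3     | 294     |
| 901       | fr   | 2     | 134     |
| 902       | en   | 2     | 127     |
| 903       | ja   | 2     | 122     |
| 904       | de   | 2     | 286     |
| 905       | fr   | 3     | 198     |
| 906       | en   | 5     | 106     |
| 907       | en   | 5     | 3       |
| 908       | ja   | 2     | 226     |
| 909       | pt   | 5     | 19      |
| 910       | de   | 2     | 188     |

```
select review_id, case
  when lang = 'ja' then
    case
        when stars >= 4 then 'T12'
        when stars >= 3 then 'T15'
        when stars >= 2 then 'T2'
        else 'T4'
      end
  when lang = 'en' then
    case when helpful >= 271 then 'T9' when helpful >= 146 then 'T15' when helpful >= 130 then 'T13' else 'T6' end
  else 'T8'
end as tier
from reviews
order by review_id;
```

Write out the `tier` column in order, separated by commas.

review_id=900: lang='fr' → outer ELSE → T8
review_id=901: lang='fr' → outer ELSE → T8
review_id=902: lang='en' → inner[ELSE] → T6
review_id=903: lang='ja' → inner[stars >= 2] → T2
review_id=904: lang='de' → outer ELSE → T8
review_id=905: lang='fr' → outer ELSE → T8
review_id=906: lang='en' → inner[ELSE] → T6
review_id=907: lang='en' → inner[ELSE] → T6
review_id=908: lang='ja' → inner[stars >= 2] → T2
review_id=909: lang='pt' → outer ELSE → T8
review_id=910: lang='de' → outer ELSE → T8

T8, T8, T6, T2, T8, T8, T6, T6, T2, T8, T8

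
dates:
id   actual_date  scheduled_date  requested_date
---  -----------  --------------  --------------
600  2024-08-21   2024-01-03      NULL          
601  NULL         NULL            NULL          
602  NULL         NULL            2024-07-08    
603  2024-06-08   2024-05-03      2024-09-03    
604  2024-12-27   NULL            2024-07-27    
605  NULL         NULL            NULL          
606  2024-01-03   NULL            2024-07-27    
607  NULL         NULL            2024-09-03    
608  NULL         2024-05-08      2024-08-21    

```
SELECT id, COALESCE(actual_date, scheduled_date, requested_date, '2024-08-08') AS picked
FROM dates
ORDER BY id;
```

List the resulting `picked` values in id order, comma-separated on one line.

2024-08-21, 2024-08-08, 2024-07-08, 2024-06-08, 2024-12-27, 2024-08-08, 2024-01-03, 2024-09-03, 2024-05-08

id=600: actual_date=2024-08-21 → 2024-08-21
id=601: actual_date=NULL, scheduled_date=NULL, requested_date=NULL, → literal 2024-08-08 → 2024-08-08
id=602: actual_date=NULL, scheduled_date=NULL, requested_date=2024-07-08 → 2024-07-08
id=603: actual_date=2024-06-08 → 2024-06-08
id=604: actual_date=2024-12-27 → 2024-12-27
id=605: actual_date=NULL, scheduled_date=NULL, requested_date=NULL, → literal 2024-08-08 → 2024-08-08
id=606: actual_date=2024-01-03 → 2024-01-03
id=607: actual_date=NULL, scheduled_date=NULL, requested_date=2024-09-03 → 2024-09-03
id=608: actual_date=NULL, scheduled_date=2024-05-08 → 2024-05-08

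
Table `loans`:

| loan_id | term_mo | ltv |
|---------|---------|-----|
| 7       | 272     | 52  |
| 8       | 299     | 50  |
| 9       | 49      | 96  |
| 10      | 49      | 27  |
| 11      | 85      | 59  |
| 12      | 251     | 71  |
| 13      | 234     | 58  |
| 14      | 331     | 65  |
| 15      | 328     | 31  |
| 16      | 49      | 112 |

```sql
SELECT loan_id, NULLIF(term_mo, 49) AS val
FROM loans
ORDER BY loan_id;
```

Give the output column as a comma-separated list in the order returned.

loan_id=7: term_mo=272 vs 49: differ → 272
loan_id=8: term_mo=299 vs 49: differ → 299
loan_id=9: term_mo=49 vs 49: equal → NULL
loan_id=10: term_mo=49 vs 49: equal → NULL
loan_id=11: term_mo=85 vs 49: differ → 85
loan_id=12: term_mo=251 vs 49: differ → 251
loan_id=13: term_mo=234 vs 49: differ → 234
loan_id=14: term_mo=331 vs 49: differ → 331
loan_id=15: term_mo=328 vs 49: differ → 328
loan_id=16: term_mo=49 vs 49: equal → NULL

272, 299, NULL, NULL, 85, 251, 234, 331, 328, NULL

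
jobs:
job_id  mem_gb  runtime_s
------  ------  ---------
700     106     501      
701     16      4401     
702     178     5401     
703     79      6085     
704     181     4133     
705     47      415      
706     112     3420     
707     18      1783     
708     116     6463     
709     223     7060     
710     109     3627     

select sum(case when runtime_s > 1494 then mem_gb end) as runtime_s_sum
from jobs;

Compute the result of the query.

job_id=700: ✗
job_id=701: ✓ → 16
job_id=702: ✓ → 178
job_id=703: ✓ → 79
job_id=704: ✓ → 181
job_id=705: ✗
job_id=706: ✓ → 112
job_id=707: ✓ → 18
job_id=708: ✓ → 116
job_id=709: ✓ → 223
job_id=710: ✓ → 109
runtime_s_sum = 16 + 178 + 79 + 181 + 112 + 18 + 116 + 223 + 109 = 1032

1032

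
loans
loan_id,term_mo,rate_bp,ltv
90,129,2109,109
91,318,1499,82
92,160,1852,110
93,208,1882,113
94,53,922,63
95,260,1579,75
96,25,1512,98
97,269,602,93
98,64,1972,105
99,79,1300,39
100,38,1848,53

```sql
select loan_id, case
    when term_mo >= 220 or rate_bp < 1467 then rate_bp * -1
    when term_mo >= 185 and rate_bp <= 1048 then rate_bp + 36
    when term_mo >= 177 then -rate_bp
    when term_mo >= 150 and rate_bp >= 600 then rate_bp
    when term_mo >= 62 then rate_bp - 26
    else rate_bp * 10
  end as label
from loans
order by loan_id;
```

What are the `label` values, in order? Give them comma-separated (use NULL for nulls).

loan_id=90: term_mo >= 62 → 2083
loan_id=91: term_mo >= 220 or rate_bp < 1467 → -1499
loan_id=92: term_mo >= 150 and rate_bp >= 600 → 1852
loan_id=93: term_mo >= 177 → -1882
loan_id=94: term_mo >= 220 or rate_bp < 1467 → -922
loan_id=95: term_mo >= 220 or rate_bp < 1467 → -1579
loan_id=96: ELSE → 15120
loan_id=97: term_mo >= 220 or rate_bp < 1467 → -602
loan_id=98: term_mo >= 62 → 1946
loan_id=99: term_mo >= 220 or rate_bp < 1467 → -1300
loan_id=100: ELSE → 18480

2083, -1499, 1852, -1882, -922, -1579, 15120, -602, 1946, -1300, 18480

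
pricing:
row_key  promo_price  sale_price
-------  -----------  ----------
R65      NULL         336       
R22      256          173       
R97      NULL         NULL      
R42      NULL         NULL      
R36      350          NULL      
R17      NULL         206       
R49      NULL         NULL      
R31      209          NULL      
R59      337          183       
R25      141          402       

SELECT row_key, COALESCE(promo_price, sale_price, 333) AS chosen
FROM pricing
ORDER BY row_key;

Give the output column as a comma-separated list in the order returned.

row_key=R17: promo_price=NULL, sale_price=206 → 206
row_key=R22: promo_price=256 → 256
row_key=R25: promo_price=141 → 141
row_key=R31: promo_price=209 → 209
row_key=R36: promo_price=350 → 350
row_key=R42: promo_price=NULL, sale_price=NULL, → literal 333 → 333
row_key=R49: promo_price=NULL, sale_price=NULL, → literal 333 → 333
row_key=R59: promo_price=337 → 337
row_key=R65: promo_price=NULL, sale_price=336 → 336
row_key=R97: promo_price=NULL, sale_price=NULL, → literal 333 → 333

206, 256, 141, 209, 350, 333, 333, 337, 336, 333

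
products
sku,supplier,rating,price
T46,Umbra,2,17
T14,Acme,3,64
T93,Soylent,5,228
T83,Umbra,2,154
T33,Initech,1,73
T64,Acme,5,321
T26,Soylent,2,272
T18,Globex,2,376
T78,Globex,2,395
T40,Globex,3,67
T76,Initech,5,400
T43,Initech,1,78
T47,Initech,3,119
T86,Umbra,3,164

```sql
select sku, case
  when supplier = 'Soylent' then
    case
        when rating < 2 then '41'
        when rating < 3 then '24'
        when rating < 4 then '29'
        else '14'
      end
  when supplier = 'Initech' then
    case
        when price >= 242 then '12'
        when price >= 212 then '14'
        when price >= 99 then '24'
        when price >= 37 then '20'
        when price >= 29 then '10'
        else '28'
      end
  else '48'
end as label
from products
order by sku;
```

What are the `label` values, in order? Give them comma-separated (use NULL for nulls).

48, 48, 24, 20, 48, 20, 48, 24, 48, 12, 48, 48, 48, 14

sku=T14: supplier='Acme' → outer ELSE → 48
sku=T18: supplier='Globex' → outer ELSE → 48
sku=T26: supplier='Soylent' → inner[rating < 3] → 24
sku=T33: supplier='Initech' → inner[price >= 37] → 20
sku=T40: supplier='Globex' → outer ELSE → 48
sku=T43: supplier='Initech' → inner[price >= 37] → 20
sku=T46: supplier='Umbra' → outer ELSE → 48
sku=T47: supplier='Initech' → inner[price >= 99] → 24
sku=T64: supplier='Acme' → outer ELSE → 48
sku=T76: supplier='Initech' → inner[price >= 242] → 12
sku=T78: supplier='Globex' → outer ELSE → 48
sku=T83: supplier='Umbra' → outer ELSE → 48
sku=T86: supplier='Umbra' → outer ELSE → 48
sku=T93: supplier='Soylent' → inner[ELSE] → 14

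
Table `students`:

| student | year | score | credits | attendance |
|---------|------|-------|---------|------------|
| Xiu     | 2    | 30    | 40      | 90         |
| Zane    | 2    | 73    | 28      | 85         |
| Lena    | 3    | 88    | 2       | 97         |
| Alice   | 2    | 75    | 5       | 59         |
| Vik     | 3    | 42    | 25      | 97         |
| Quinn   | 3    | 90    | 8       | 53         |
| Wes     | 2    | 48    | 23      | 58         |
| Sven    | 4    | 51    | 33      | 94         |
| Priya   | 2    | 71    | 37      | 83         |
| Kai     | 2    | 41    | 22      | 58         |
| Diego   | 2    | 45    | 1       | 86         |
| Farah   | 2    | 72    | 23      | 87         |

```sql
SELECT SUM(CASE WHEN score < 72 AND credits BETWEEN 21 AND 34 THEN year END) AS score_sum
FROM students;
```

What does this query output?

11

student=Xiu: ✗
student=Zane: ✗
student=Lena: ✗
student=Alice: ✗
student=Vik: ✓ → 3
student=Quinn: ✗
student=Wes: ✓ → 2
student=Sven: ✓ → 4
student=Priya: ✗
student=Kai: ✓ → 2
student=Diego: ✗
student=Farah: ✗
score_sum = 3 + 2 + 4 + 2 = 11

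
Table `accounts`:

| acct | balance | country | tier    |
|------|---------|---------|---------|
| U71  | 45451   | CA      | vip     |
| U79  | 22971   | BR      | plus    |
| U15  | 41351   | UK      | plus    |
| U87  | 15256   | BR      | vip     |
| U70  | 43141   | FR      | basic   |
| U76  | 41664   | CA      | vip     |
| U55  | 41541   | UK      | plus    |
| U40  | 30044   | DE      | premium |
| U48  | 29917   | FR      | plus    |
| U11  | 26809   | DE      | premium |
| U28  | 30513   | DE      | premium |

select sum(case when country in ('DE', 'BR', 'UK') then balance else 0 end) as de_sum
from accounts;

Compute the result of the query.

acct=U71: ✗
acct=U79: ✓ → 22971
acct=U15: ✓ → 41351
acct=U87: ✓ → 15256
acct=U70: ✗
acct=U76: ✗
acct=U55: ✓ → 41541
acct=U40: ✓ → 30044
acct=U48: ✗
acct=U11: ✓ → 26809
acct=U28: ✓ → 30513
de_sum = 22971 + 41351 + 15256 + 41541 + 30044 + 26809 + 30513 = 208485

208485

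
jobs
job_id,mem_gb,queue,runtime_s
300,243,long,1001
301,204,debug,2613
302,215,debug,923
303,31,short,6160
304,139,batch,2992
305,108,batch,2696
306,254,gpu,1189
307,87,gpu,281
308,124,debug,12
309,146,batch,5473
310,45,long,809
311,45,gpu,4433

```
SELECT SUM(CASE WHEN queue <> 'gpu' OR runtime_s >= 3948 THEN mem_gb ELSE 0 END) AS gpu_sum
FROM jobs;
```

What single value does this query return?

job_id=300: ✓ → 243
job_id=301: ✓ → 204
job_id=302: ✓ → 215
job_id=303: ✓ → 31
job_id=304: ✓ → 139
job_id=305: ✓ → 108
job_id=306: ✗
job_id=307: ✗
job_id=308: ✓ → 124
job_id=309: ✓ → 146
job_id=310: ✓ → 45
job_id=311: ✓ → 45
gpu_sum = 243 + 204 + 215 + 31 + 139 + 108 + 124 + 146 + 45 + 45 = 1300

1300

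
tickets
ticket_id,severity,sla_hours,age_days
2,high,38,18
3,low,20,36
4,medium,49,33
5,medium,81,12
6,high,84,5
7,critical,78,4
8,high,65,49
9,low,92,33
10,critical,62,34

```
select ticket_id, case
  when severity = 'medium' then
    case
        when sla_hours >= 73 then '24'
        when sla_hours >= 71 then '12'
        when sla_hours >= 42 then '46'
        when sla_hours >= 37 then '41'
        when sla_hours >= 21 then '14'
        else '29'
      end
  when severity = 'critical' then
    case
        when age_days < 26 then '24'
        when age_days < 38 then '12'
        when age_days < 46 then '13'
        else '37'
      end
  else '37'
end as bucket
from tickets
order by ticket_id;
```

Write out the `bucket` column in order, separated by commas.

ticket_id=2: severity='high' → outer ELSE → 37
ticket_id=3: severity='low' → outer ELSE → 37
ticket_id=4: severity='medium' → inner[sla_hours >= 42] → 46
ticket_id=5: severity='medium' → inner[sla_hours >= 73] → 24
ticket_id=6: severity='high' → outer ELSE → 37
ticket_id=7: severity='critical' → inner[age_days < 26] → 24
ticket_id=8: severity='high' → outer ELSE → 37
ticket_id=9: severity='low' → outer ELSE → 37
ticket_id=10: severity='critical' → inner[age_days < 38] → 12

37, 37, 46, 24, 37, 24, 37, 37, 12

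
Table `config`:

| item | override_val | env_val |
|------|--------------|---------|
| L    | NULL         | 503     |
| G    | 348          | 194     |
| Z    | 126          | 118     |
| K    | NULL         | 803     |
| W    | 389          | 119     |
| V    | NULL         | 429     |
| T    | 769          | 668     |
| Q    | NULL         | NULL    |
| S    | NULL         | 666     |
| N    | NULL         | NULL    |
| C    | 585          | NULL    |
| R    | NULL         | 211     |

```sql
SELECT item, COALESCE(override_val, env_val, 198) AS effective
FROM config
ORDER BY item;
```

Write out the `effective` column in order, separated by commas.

item=C: override_val=585 → 585
item=G: override_val=348 → 348
item=K: override_val=NULL, env_val=803 → 803
item=L: override_val=NULL, env_val=503 → 503
item=N: override_val=NULL, env_val=NULL, → literal 198 → 198
item=Q: override_val=NULL, env_val=NULL, → literal 198 → 198
item=R: override_val=NULL, env_val=211 → 211
item=S: override_val=NULL, env_val=666 → 666
item=T: override_val=769 → 769
item=V: override_val=NULL, env_val=429 → 429
item=W: override_val=389 → 389
item=Z: override_val=126 → 126

585, 348, 803, 503, 198, 198, 211, 666, 769, 429, 389, 126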